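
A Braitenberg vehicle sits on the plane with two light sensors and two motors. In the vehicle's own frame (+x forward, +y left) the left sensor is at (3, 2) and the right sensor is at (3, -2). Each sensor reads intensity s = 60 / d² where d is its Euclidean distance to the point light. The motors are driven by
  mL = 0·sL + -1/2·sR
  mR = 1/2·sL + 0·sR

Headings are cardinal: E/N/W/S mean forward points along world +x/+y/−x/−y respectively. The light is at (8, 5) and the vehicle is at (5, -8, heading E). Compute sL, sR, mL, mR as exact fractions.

left sensor world pos  = (8, -6); dL² = 121
right sensor world pos = (8, -10); dR² = 225
sL = 60/121 = 60/121
sR = 60/225 = 4/15
mL = 0·sL + -1/2·sR = -2/15
mR = 1/2·sL + 0·sR = 30/121

60/121 4/15 -2/15 30/121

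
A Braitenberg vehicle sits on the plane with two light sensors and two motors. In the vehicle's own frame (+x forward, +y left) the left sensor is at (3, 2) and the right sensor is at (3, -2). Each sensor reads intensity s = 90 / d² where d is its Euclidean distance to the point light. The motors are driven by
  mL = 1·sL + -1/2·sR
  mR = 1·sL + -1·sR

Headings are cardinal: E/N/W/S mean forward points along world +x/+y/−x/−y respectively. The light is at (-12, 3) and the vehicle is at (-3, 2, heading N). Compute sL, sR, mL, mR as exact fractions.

90/53 18/25 1773/1325 1296/1325

left sensor world pos  = (-5, 5); dL² = 53
right sensor world pos = (-1, 5); dR² = 125
sL = 90/53 = 90/53
sR = 90/125 = 18/25
mL = 1·sL + -1/2·sR = 1773/1325
mR = 1·sL + -1·sR = 1296/1325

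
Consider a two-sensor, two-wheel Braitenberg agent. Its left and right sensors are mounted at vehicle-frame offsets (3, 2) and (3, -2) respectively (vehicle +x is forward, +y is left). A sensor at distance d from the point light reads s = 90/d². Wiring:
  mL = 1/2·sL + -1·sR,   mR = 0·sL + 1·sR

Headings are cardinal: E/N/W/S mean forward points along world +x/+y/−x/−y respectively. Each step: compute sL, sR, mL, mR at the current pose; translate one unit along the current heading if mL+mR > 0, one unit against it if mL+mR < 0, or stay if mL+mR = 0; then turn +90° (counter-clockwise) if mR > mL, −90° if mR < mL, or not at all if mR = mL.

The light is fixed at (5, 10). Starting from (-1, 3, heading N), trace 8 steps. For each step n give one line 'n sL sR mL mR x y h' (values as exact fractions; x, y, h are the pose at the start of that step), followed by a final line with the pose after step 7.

0 9/8 45/16 -9/4 45/16 -1 3 N
1 18/29 90/97 -1737/2813 90/97 -1 4 W
2 45/53 5/9 -125/954 5/9 -2 4 S
3 90/41 90/97 675/3977 90/97 -2 3 E
4 9/8 45/16 -9/4 45/16 -1 3 N
5 18/29 90/97 -1737/2813 90/97 -1 4 W
6 45/53 5/9 -125/954 5/9 -2 4 S
7 90/41 90/97 675/3977 90/97 -2 3 E
final -1 3 N

n=0: pose=(-1,3,N); sL=9/8, sR=45/16; mL=-9/4, mR=45/16; mL+mR=9/16 → advance +1; mR−mL=81/16 → turn +1·90°
n=1: pose=(-1,4,W); sL=18/29, sR=90/97; mL=-1737/2813, mR=90/97; mL+mR=9/29 → advance +1; mR−mL=4347/2813 → turn +1·90°
n=2: pose=(-2,4,S); sL=45/53, sR=5/9; mL=-125/954, mR=5/9; mL+mR=45/106 → advance +1; mR−mL=655/954 → turn +1·90°
n=3: pose=(-2,3,E); sL=90/41, sR=90/97; mL=675/3977, mR=90/97; mL+mR=45/41 → advance +1; mR−mL=3015/3977 → turn +1·90°
n=4: pose=(-1,3,N); sL=9/8, sR=45/16; mL=-9/4, mR=45/16; mL+mR=9/16 → advance +1; mR−mL=81/16 → turn +1·90°
n=5: pose=(-1,4,W); sL=18/29, sR=90/97; mL=-1737/2813, mR=90/97; mL+mR=9/29 → advance +1; mR−mL=4347/2813 → turn +1·90°
n=6: pose=(-2,4,S); sL=45/53, sR=5/9; mL=-125/954, mR=5/9; mL+mR=45/106 → advance +1; mR−mL=655/954 → turn +1·90°
n=7: pose=(-2,3,E); sL=90/41, sR=90/97; mL=675/3977, mR=90/97; mL+mR=45/41 → advance +1; mR−mL=3015/3977 → turn +1·90°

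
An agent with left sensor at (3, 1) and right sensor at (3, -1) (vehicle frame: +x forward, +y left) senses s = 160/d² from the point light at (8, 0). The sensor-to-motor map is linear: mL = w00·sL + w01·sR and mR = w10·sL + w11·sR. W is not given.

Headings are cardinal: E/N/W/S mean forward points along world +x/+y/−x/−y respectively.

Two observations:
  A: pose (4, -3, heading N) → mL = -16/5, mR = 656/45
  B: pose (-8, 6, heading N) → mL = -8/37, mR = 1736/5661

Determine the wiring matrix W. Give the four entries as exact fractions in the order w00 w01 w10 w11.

obs A: pose=(4,-3,N) → sL=32/5, sR=160/9, mL=-16/5, mR=656/45
obs B: pose=(-8,6,N) → sL=16/37, sR=80/153, mL=-8/37, mR=1736/5661
sensor matrix S = [[32/5, 160/9], [16/37, 80/153]]; det S = -8192/1887
solve [mL_A; mL_B] = S·[w00; w01] and [mR_A; mR_B] = S·[w10; w11]:
  w00 = -1/2, w01 = 0, w10 = -1/2, w11 = 1

-1/2 0 -1/2 1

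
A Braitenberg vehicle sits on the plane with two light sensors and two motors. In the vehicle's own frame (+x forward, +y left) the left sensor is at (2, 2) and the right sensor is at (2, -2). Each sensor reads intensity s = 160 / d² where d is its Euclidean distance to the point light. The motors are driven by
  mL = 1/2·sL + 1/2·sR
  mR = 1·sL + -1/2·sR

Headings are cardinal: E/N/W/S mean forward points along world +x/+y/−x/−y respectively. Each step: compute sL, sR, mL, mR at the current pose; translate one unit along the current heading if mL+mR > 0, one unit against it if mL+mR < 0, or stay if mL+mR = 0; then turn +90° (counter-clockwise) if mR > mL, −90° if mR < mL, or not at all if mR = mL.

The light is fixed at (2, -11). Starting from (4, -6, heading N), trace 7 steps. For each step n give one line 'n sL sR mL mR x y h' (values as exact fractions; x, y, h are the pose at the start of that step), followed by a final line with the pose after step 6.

n=0: pose=(4,-6,N); sL=160/49, sR=32/13; mL=1824/637, mR=1296/637; mL+mR=240/49 → advance +1; mR−mL=-528/637 → turn -1·90°
n=1: pose=(4,-5,E); sL=2, sR=5; mL=7/2, mR=-1/2; mL+mR=3 → advance +1; mR−mL=-4 → turn -1·90°
n=2: pose=(5,-5,S); sL=160/41, sR=160/17; mL=4640/697, mR=-560/697; mL+mR=240/41 → advance +1; mR−mL=-5200/697 → turn -1·90°
n=3: pose=(5,-6,W); sL=16, sR=16/5; mL=48/5, mR=72/5; mL+mR=24 → advance +1; mR−mL=24/5 → turn +1·90°
n=4: pose=(4,-6,S); sL=32/5, sR=160/9; mL=544/45, mR=-112/45; mL+mR=48/5 → advance +1; mR−mL=-656/45 → turn -1·90°
n=5: pose=(4,-7,W); sL=40, sR=40/9; mL=200/9, mR=340/9; mL+mR=60 → advance +1; mR−mL=140/9 → turn +1·90°
n=6: pose=(3,-7,S); sL=160/13, sR=32; mL=288/13, mR=-48/13; mL+mR=240/13 → advance +1; mR−mL=-336/13 → turn -1·90°

0 160/49 32/13 1824/637 1296/637 4 -6 N
1 2 5 7/2 -1/2 4 -5 E
2 160/41 160/17 4640/697 -560/697 5 -5 S
3 16 16/5 48/5 72/5 5 -6 W
4 32/5 160/9 544/45 -112/45 4 -6 S
5 40 40/9 200/9 340/9 4 -7 W
6 160/13 32 288/13 -48/13 3 -7 S
final 3 -8 W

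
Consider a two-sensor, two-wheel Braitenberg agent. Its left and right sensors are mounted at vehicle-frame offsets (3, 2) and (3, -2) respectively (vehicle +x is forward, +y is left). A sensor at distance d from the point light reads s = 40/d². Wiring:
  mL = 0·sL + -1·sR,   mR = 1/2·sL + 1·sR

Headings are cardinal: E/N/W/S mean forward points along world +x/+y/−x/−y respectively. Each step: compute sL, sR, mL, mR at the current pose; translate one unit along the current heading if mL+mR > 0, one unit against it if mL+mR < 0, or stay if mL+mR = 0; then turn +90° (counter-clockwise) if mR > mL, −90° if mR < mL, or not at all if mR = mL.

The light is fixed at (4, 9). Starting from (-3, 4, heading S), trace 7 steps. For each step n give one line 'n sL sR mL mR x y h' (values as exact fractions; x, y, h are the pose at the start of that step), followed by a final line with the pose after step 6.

0 40/89 8/29 -8/29 1292/2581 -3 4 S
1 5/4 1/2 -1/2 9/8 -3 3 E
2 40/73 8/5 -8/5 684/365 -2 3 N
3 4/13 4/9 -4/9 70/117 -2 4 W
4 40/89 8/29 -8/29 1292/2581 -3 4 S
5 5/4 1/2 -1/2 9/8 -3 3 E
6 40/73 8/5 -8/5 684/365 -2 3 N
final -2 4 W

n=0: pose=(-3,4,S); sL=40/89, sR=8/29; mL=-8/29, mR=1292/2581; mL+mR=20/89 → advance +1; mR−mL=2004/2581 → turn +1·90°
n=1: pose=(-3,3,E); sL=5/4, sR=1/2; mL=-1/2, mR=9/8; mL+mR=5/8 → advance +1; mR−mL=13/8 → turn +1·90°
n=2: pose=(-2,3,N); sL=40/73, sR=8/5; mL=-8/5, mR=684/365; mL+mR=20/73 → advance +1; mR−mL=1268/365 → turn +1·90°
n=3: pose=(-2,4,W); sL=4/13, sR=4/9; mL=-4/9, mR=70/117; mL+mR=2/13 → advance +1; mR−mL=122/117 → turn +1·90°
n=4: pose=(-3,4,S); sL=40/89, sR=8/29; mL=-8/29, mR=1292/2581; mL+mR=20/89 → advance +1; mR−mL=2004/2581 → turn +1·90°
n=5: pose=(-3,3,E); sL=5/4, sR=1/2; mL=-1/2, mR=9/8; mL+mR=5/8 → advance +1; mR−mL=13/8 → turn +1·90°
n=6: pose=(-2,3,N); sL=40/73, sR=8/5; mL=-8/5, mR=684/365; mL+mR=20/73 → advance +1; mR−mL=1268/365 → turn +1·90°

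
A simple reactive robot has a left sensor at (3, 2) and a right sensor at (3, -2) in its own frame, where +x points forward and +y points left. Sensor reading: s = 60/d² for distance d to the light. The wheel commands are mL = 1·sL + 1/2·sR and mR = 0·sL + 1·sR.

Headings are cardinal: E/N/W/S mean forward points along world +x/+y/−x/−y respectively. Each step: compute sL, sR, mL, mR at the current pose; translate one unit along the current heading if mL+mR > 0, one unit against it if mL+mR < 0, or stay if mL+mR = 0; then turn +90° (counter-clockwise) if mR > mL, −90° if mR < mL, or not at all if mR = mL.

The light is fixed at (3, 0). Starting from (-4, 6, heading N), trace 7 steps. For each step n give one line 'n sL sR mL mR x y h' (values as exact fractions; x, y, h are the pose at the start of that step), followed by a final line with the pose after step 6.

n=0: pose=(-4,6,N); sL=10/27, sR=30/53; mL=935/1431, mR=30/53; mL+mR=1745/1431 → advance +1; mR−mL=-125/1431 → turn -1·90°
n=1: pose=(-4,7,E); sL=60/97, sR=60/41; mL=5370/3977, mR=60/41; mL+mR=11190/3977 → advance +1; mR−mL=450/3977 → turn +1·90°
n=2: pose=(-3,7,N); sL=15/41, sR=15/29; mL=1485/2378, mR=15/29; mL+mR=2715/2378 → advance +1; mR−mL=-255/2378 → turn -1·90°
n=3: pose=(-3,8,E); sL=60/109, sR=4/3; mL=398/327, mR=4/3; mL+mR=278/109 → advance +1; mR−mL=38/327 → turn +1·90°
n=4: pose=(-2,8,N); sL=6/17, sR=6/13; mL=129/221, mR=6/13; mL+mR=231/221 → advance +1; mR−mL=-27/221 → turn -1·90°
n=5: pose=(-2,9,E); sL=12/25, sR=60/53; mL=1386/1325, mR=60/53; mL+mR=2886/1325 → advance +1; mR−mL=114/1325 → turn +1·90°
n=6: pose=(-1,9,N); sL=1/3, sR=15/37; mL=119/222, mR=15/37; mL+mR=209/222 → advance +1; mR−mL=-29/222 → turn -1·90°

0 10/27 30/53 935/1431 30/53 -4 6 N
1 60/97 60/41 5370/3977 60/41 -4 7 E
2 15/41 15/29 1485/2378 15/29 -3 7 N
3 60/109 4/3 398/327 4/3 -3 8 E
4 6/17 6/13 129/221 6/13 -2 8 N
5 12/25 60/53 1386/1325 60/53 -2 9 E
6 1/3 15/37 119/222 15/37 -1 9 N
final -1 10 E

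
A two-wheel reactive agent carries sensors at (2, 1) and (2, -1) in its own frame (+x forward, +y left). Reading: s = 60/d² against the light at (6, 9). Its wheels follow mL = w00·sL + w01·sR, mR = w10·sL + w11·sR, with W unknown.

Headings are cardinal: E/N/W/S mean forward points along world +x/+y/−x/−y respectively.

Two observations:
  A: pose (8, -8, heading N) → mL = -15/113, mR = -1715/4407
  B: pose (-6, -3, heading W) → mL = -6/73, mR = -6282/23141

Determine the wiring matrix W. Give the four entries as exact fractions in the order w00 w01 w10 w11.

obs A: pose=(8,-8,N) → sL=30/113, sR=10/39, mL=-15/113, mR=-1715/4407
obs B: pose=(-6,-3,W) → sL=12/73, sR=60/317, mL=-6/73, mR=-6282/23141
sensor matrix S = [[30/113, 10/39], [12/73, 60/317]]; det S = 275360/33994129
solve [mL_A; mL_B] = S·[w00; w01] and [mR_A; mR_B] = S·[w10; w11]:
  w00 = -1/2, w01 = 0, w10 = -1/2, w11 = -1

-1/2 0 -1/2 -1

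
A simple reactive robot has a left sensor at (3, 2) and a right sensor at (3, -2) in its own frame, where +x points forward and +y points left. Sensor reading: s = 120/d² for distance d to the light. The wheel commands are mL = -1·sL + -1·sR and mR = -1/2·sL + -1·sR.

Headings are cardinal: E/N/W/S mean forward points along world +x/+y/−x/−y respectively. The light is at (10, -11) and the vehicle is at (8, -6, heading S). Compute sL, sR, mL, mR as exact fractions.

left sensor world pos  = (10, -9); dL² = 4
right sensor world pos = (6, -9); dR² = 20
sL = 120/4 = 30
sR = 120/20 = 6
mL = -1·sL + -1·sR = -36
mR = -1/2·sL + -1·sR = -21

30 6 -36 -21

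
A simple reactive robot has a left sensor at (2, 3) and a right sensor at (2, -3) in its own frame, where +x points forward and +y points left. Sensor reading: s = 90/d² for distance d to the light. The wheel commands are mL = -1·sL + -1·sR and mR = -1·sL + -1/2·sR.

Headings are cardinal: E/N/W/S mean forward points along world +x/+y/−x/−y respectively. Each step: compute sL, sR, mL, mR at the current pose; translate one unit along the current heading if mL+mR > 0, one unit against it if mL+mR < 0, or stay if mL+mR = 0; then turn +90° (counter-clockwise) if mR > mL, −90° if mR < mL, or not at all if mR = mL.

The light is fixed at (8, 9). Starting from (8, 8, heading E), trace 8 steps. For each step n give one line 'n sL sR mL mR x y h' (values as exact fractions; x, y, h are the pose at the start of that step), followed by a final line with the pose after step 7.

n=0: pose=(8,8,E); sL=45/4, sR=9/2; mL=-63/4, mR=-27/2; mL+mR=-117/4 → advance -1; mR−mL=9/4 → turn +1·90°
n=1: pose=(7,8,N); sL=90/17, sR=18; mL=-396/17, mR=-243/17; mL+mR=-639/17 → advance -1; mR−mL=9 → turn +1·90°
n=2: pose=(7,7,W); sL=45/17, sR=9; mL=-198/17, mR=-243/34; mL+mR=-639/34 → advance -1; mR−mL=9/2 → turn +1·90°
n=3: pose=(8,7,S); sL=18/5, sR=18/5; mL=-36/5, mR=-27/5; mL+mR=-63/5 → advance -1; mR−mL=9/5 → turn +1·90°
n=4: pose=(8,8,E); sL=45/4, sR=9/2; mL=-63/4, mR=-27/2; mL+mR=-117/4 → advance -1; mR−mL=9/4 → turn +1·90°
n=5: pose=(7,8,N); sL=90/17, sR=18; mL=-396/17, mR=-243/17; mL+mR=-639/17 → advance -1; mR−mL=9 → turn +1·90°
n=6: pose=(7,7,W); sL=45/17, sR=9; mL=-198/17, mR=-243/34; mL+mR=-639/34 → advance -1; mR−mL=9/2 → turn +1·90°
n=7: pose=(8,7,S); sL=18/5, sR=18/5; mL=-36/5, mR=-27/5; mL+mR=-63/5 → advance -1; mR−mL=9/5 → turn +1·90°

0 45/4 9/2 -63/4 -27/2 8 8 E
1 90/17 18 -396/17 -243/17 7 8 N
2 45/17 9 -198/17 -243/34 7 7 W
3 18/5 18/5 -36/5 -27/5 8 7 S
4 45/4 9/2 -63/4 -27/2 8 8 E
5 90/17 18 -396/17 -243/17 7 8 N
6 45/17 9 -198/17 -243/34 7 7 W
7 18/5 18/5 -36/5 -27/5 8 7 S
final 8 8 E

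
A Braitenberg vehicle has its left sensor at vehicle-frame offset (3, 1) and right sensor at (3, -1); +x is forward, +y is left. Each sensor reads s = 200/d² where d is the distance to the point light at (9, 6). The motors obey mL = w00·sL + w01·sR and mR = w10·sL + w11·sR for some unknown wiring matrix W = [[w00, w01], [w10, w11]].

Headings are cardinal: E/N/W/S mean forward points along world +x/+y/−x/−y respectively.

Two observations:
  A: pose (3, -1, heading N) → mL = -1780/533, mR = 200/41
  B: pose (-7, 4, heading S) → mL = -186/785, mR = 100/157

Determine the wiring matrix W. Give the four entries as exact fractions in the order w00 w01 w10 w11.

1/2 -1 0 1

obs A: pose=(3,-1,N) → sL=40/13, sR=200/41, mL=-1780/533, mR=200/41
obs B: pose=(-7,4,S) → sL=4/5, sR=100/157, mL=-186/785, mR=100/157
sensor matrix S = [[40/13, 200/41], [4/5, 100/157]]; det S = -162560/83681
solve [mL_A; mL_B] = S·[w00; w01] and [mR_A; mR_B] = S·[w10; w11]:
  w00 = 1/2, w01 = -1, w10 = 0, w11 = 1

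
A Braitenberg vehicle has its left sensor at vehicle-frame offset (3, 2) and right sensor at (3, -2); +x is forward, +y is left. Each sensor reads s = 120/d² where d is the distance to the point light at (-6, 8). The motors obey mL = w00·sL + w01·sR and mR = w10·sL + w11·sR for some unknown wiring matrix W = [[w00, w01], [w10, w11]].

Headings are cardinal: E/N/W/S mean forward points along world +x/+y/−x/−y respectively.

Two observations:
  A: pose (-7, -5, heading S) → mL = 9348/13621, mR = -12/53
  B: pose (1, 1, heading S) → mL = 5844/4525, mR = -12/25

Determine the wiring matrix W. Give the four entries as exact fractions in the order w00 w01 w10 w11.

1/2 1 0 -1/2

obs A: pose=(-7,-5,S) → sL=120/257, sR=24/53, mL=9348/13621, mR=-12/53
obs B: pose=(1,1,S) → sL=120/181, sR=24/25, mL=5844/4525, mR=-12/25
sensor matrix S = [[120/257, 24/53], [120/181, 24/25]]; det S = 1824768/12327005
solve [mL_A; mL_B] = S·[w00; w01] and [mR_A; mR_B] = S·[w10; w11]:
  w00 = 1/2, w01 = 1, w10 = 0, w11 = -1/2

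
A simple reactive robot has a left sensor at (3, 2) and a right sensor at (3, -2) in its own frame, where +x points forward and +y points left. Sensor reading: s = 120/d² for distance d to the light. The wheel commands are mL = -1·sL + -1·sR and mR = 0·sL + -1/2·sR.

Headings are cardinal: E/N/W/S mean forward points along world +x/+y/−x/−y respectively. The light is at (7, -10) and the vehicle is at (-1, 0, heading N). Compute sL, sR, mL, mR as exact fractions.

left sensor world pos  = (-3, 3); dL² = 269
right sensor world pos = (1, 3); dR² = 205
sL = 120/269 = 120/269
sR = 120/205 = 24/41
mL = -1·sL + -1·sR = -11376/11029
mR = 0·sL + -1/2·sR = -12/41

120/269 24/41 -11376/11029 -12/41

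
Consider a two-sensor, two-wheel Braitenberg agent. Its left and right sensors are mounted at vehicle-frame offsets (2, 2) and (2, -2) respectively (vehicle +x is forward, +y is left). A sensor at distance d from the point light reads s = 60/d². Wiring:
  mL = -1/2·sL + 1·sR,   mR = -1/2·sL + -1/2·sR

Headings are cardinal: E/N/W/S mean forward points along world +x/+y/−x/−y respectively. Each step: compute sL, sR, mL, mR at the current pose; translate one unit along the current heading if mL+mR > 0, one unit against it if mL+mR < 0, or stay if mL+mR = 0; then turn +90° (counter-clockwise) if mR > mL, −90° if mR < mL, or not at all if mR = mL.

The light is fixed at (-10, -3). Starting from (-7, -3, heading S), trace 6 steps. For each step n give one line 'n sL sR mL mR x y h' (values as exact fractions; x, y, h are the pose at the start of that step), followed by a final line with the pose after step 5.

n=0: pose=(-7,-3,S); sL=60/29, sR=12; mL=318/29, mR=-204/29; mL+mR=114/29 → advance +1; mR−mL=-18 → turn -1·90°
n=1: pose=(-7,-4,W); sL=6, sR=30; mL=27, mR=-18; mL+mR=9 → advance +1; mR−mL=-45 → turn -1·90°
n=2: pose=(-8,-4,N); sL=60, sR=60/17; mL=-450/17, mR=-540/17; mL+mR=-990/17 → advance -1; mR−mL=-90/17 → turn -1·90°
n=3: pose=(-8,-5,E); sL=15/4, sR=15/8; mL=0, mR=-45/16; mL+mR=-45/16 → advance -1; mR−mL=-45/16 → turn -1·90°
n=4: pose=(-9,-5,S); sL=12/5, sR=60/17; mL=198/85, mR=-252/85; mL+mR=-54/85 → advance -1; mR−mL=-90/17 → turn -1·90°
n=5: pose=(-9,-4,W); sL=6, sR=30; mL=27, mR=-18; mL+mR=9 → advance +1; mR−mL=-45 → turn -1·90°

0 60/29 12 318/29 -204/29 -7 -3 S
1 6 30 27 -18 -7 -4 W
2 60 60/17 -450/17 -540/17 -8 -4 N
3 15/4 15/8 0 -45/16 -8 -5 E
4 12/5 60/17 198/85 -252/85 -9 -5 S
5 6 30 27 -18 -9 -4 W
final -10 -4 N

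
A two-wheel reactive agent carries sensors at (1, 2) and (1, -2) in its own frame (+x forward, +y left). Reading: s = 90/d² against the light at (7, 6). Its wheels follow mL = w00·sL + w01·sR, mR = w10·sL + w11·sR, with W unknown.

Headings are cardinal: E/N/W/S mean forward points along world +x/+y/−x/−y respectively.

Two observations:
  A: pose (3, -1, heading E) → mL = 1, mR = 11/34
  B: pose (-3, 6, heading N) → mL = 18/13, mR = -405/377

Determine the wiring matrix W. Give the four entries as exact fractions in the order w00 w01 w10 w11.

obs A: pose=(3,-1,E) → sL=45/17, sR=1, mL=1, mR=11/34
obs B: pose=(-3,6,N) → sL=18/29, sR=18/13, mL=18/13, mR=-405/377
sensor matrix S = [[45/17, 1], [18/29, 18/13]]; det S = 19512/6409
solve [mL_A; mL_B] = S·[w00; w01] and [mR_A; mR_B] = S·[w10; w11]:
  w00 = 0, w01 = 1, w10 = 1/2, w11 = -1

0 1 1/2 -1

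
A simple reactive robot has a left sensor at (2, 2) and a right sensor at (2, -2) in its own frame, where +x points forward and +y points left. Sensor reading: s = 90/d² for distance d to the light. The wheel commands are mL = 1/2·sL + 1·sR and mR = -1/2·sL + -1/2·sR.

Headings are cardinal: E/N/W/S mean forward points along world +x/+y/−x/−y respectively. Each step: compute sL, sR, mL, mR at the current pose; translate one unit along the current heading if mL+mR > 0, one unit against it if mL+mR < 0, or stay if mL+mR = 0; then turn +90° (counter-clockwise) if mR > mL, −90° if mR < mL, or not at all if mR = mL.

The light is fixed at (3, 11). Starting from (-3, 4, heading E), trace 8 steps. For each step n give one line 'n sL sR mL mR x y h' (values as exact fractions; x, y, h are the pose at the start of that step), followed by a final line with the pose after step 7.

n=0: pose=(-3,4,E); sL=90/41, sR=90/97; mL=8055/3977, mR=-6210/3977; mL+mR=45/97 → advance +1; mR−mL=-14265/3977 → turn -1·90°
n=1: pose=(-2,4,S); sL=1, sR=9/13; mL=31/26, mR=-11/13; mL+mR=9/26 → advance +1; mR−mL=-53/26 → turn -1·90°
n=2: pose=(-2,3,W); sL=90/149, sR=18/17; mL=3447/2533, mR=-2106/2533; mL+mR=9/17 → advance +1; mR−mL=-5553/2533 → turn -1·90°
n=3: pose=(-3,3,N); sL=9/10, sR=45/26; mL=567/260, mR=-171/130; mL+mR=45/52 → advance +1; mR−mL=-909/260 → turn -1·90°
n=4: pose=(-3,4,E); sL=90/41, sR=90/97; mL=8055/3977, mR=-6210/3977; mL+mR=45/97 → advance +1; mR−mL=-14265/3977 → turn -1·90°
n=5: pose=(-2,4,S); sL=1, sR=9/13; mL=31/26, mR=-11/13; mL+mR=9/26 → advance +1; mR−mL=-53/26 → turn -1·90°
n=6: pose=(-2,3,W); sL=90/149, sR=18/17; mL=3447/2533, mR=-2106/2533; mL+mR=9/17 → advance +1; mR−mL=-5553/2533 → turn -1·90°
n=7: pose=(-3,3,N); sL=9/10, sR=45/26; mL=567/260, mR=-171/130; mL+mR=45/52 → advance +1; mR−mL=-909/260 → turn -1·90°

0 90/41 90/97 8055/3977 -6210/3977 -3 4 E
1 1 9/13 31/26 -11/13 -2 4 S
2 90/149 18/17 3447/2533 -2106/2533 -2 3 W
3 9/10 45/26 567/260 -171/130 -3 3 N
4 90/41 90/97 8055/3977 -6210/3977 -3 4 E
5 1 9/13 31/26 -11/13 -2 4 S
6 90/149 18/17 3447/2533 -2106/2533 -2 3 W
7 9/10 45/26 567/260 -171/130 -3 3 N
final -3 4 E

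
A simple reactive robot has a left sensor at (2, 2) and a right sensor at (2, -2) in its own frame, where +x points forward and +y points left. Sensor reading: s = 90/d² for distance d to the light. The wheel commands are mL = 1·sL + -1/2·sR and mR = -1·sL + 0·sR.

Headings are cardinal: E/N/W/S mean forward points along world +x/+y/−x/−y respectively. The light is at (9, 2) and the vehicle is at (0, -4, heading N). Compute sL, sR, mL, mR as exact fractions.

left sensor world pos  = (-2, -2); dL² = 137
right sensor world pos = (2, -2); dR² = 65
sL = 90/137 = 90/137
sR = 90/65 = 18/13
mL = 1·sL + -1/2·sR = -63/1781
mR = -1·sL + 0·sR = -90/137

90/137 18/13 -63/1781 -90/137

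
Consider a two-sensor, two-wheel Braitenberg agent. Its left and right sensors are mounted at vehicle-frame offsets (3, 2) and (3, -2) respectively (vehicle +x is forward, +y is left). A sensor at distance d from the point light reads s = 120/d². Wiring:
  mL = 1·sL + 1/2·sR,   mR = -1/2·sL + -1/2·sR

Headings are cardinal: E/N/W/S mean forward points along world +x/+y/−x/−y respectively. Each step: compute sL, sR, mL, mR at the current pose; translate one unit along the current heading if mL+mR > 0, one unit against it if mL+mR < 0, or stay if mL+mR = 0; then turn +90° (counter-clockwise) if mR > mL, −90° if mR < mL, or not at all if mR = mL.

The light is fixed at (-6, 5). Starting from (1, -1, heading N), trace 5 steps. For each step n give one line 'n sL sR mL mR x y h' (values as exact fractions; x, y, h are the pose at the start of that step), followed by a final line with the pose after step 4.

n=0: pose=(1,-1,N); sL=60/17, sR=4/3; mL=214/51, mR=-124/51; mL+mR=30/17 → advance +1; mR−mL=-338/51 → turn -1·90°
n=1: pose=(1,0,E); sL=120/109, sR=120/149; mL=24420/16241, mR=-15480/16241; mL+mR=60/109 → advance +1; mR−mL=-39900/16241 → turn -1·90°
n=2: pose=(2,0,S); sL=30/41, sR=6/5; mL=273/205, mR=-198/205; mL+mR=15/41 → advance +1; mR−mL=-471/205 → turn -1·90°
n=3: pose=(2,-1,W); sL=120/89, sR=120/41; mL=10260/3649, mR=-7800/3649; mL+mR=60/89 → advance +1; mR−mL=-18060/3649 → turn -1·90°
n=4: pose=(1,-1,N); sL=60/17, sR=4/3; mL=214/51, mR=-124/51; mL+mR=30/17 → advance +1; mR−mL=-338/51 → turn -1·90°

0 60/17 4/3 214/51 -124/51 1 -1 N
1 120/109 120/149 24420/16241 -15480/16241 1 0 E
2 30/41 6/5 273/205 -198/205 2 0 S
3 120/89 120/41 10260/3649 -7800/3649 2 -1 W
4 60/17 4/3 214/51 -124/51 1 -1 N
final 1 0 E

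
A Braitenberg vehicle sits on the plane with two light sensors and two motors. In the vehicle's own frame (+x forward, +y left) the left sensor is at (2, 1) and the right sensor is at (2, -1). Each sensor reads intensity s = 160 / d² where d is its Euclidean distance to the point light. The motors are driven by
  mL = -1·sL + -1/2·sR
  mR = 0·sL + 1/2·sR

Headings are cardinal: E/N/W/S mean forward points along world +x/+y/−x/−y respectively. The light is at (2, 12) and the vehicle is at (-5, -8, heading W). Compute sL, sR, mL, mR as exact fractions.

80/261 80/221 -28120/57681 40/221

left sensor world pos  = (-7, -9); dL² = 522
right sensor world pos = (-7, -7); dR² = 442
sL = 160/522 = 80/261
sR = 160/442 = 80/221
mL = -1·sL + -1/2·sR = -28120/57681
mR = 0·sL + 1/2·sR = 40/221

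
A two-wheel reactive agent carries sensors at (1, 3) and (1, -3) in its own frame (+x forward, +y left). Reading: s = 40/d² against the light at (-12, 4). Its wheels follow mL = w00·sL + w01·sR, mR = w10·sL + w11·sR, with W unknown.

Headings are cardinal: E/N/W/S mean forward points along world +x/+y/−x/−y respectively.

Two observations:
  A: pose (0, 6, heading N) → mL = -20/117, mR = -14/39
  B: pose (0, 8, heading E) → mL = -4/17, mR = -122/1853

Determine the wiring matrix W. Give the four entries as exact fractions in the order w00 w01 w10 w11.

obs A: pose=(0,6,N) → sL=4/9, sR=20/117, mL=-20/117, mR=-14/39
obs B: pose=(0,8,E) → sL=20/109, sR=4/17, mL=-4/17, mR=-122/1853
sensor matrix S = [[4/9, 20/117], [20/109, 4/17]]; det S = 15872/216801
solve [mL_A; mL_B] = S·[w00; w01] and [mR_A; mR_B] = S·[w10; w11]:
  w00 = 0, w01 = -1, w10 = -1, w11 = 1/2

0 -1 -1 1/2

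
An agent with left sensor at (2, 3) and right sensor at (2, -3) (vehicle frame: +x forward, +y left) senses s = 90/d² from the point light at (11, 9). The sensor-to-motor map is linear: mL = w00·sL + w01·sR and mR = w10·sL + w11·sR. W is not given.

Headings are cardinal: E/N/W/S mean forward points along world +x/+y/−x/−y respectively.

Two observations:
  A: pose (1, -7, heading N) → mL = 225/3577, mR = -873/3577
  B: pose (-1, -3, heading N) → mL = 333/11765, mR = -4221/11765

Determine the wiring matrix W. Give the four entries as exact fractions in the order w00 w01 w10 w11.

obs A: pose=(1,-7,N) → sL=18/73, sR=18/49, mL=225/3577, mR=-873/3577
obs B: pose=(-1,-3,N) → sL=18/65, sR=90/181, mL=333/11765, mR=-4221/11765
sensor matrix S = [[18/73, 18/49], [18/65, 90/181]]; det S = 878688/42083405
solve [mL_A; mL_B] = S·[w00; w01] and [mR_A; mR_B] = S·[w10; w11]:
  w00 = 1, w01 = -1/2, w10 = 1/2, w11 = -1

1 -1/2 1/2 -1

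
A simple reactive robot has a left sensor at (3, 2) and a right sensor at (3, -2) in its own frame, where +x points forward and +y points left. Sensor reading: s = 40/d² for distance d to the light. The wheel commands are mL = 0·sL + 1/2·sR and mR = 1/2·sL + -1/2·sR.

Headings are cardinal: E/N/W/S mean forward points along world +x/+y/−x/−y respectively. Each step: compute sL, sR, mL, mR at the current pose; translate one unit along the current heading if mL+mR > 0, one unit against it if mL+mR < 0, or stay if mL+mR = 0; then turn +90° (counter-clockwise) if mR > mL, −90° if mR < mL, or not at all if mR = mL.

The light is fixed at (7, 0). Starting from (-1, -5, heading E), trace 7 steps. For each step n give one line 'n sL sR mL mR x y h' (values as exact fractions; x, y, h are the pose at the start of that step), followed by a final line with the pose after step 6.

n=0: pose=(-1,-5,E); sL=20/17, sR=20/37; mL=10/37, mR=200/629; mL+mR=10/17 → advance +1; mR−mL=30/629 → turn +1·90°
n=1: pose=(0,-5,N); sL=8/17, sR=40/29; mL=20/29, mR=-224/493; mL+mR=4/17 → advance +1; mR−mL=-564/493 → turn -1·90°
n=2: pose=(0,-4,E); sL=2, sR=10/13; mL=5/13, mR=8/13; mL+mR=1 → advance +1; mR−mL=3/13 → turn +1·90°
n=3: pose=(1,-4,N); sL=8/13, sR=40/17; mL=20/17, mR=-192/221; mL+mR=4/13 → advance +1; mR−mL=-452/221 → turn -1·90°
n=4: pose=(1,-3,E); sL=4, sR=20/17; mL=10/17, mR=24/17; mL+mR=2 → advance +1; mR−mL=14/17 → turn +1·90°
n=5: pose=(2,-3,N); sL=40/49, sR=40/9; mL=20/9, mR=-800/441; mL+mR=20/49 → advance +1; mR−mL=-1780/441 → turn -1·90°
n=6: pose=(2,-2,E); sL=10, sR=2; mL=1, mR=4; mL+mR=5 → advance +1; mR−mL=3 → turn +1·90°

0 20/17 20/37 10/37 200/629 -1 -5 E
1 8/17 40/29 20/29 -224/493 0 -5 N
2 2 10/13 5/13 8/13 0 -4 E
3 8/13 40/17 20/17 -192/221 1 -4 N
4 4 20/17 10/17 24/17 1 -3 E
5 40/49 40/9 20/9 -800/441 2 -3 N
6 10 2 1 4 2 -2 E
final 3 -2 N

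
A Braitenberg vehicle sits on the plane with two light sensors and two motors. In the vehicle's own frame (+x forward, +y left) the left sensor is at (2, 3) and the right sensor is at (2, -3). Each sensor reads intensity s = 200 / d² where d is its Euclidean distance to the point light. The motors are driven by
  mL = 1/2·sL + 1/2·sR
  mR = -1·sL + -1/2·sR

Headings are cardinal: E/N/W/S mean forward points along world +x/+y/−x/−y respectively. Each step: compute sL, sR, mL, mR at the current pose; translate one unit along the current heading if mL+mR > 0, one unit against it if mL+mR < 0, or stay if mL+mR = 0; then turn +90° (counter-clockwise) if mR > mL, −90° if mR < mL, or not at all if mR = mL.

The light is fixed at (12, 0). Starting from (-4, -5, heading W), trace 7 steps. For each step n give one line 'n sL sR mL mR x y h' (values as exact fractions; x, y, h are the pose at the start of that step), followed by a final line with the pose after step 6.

n=0: pose=(-4,-5,W); sL=50/97, sR=25/41; mL=4475/7954, mR=-6525/7954; mL+mR=-25/97 → advance -1; mR−mL=-5500/3977 → turn -1·90°
n=1: pose=(-3,-5,N); sL=200/333, sR=200/153; mL=600/629, mR=-7100/5661; mL+mR=-100/333 → advance -1; mR−mL=-12500/5661 → turn -1·90°
n=2: pose=(-3,-6,E); sL=100/89, sR=4/5; mL=428/445, mR=-678/445; mL+mR=-50/89 → advance -1; mR−mL=-1106/445 → turn -1·90°
n=3: pose=(-4,-6,S); sL=200/233, sR=8/17; mL=2632/3961, mR=-4332/3961; mL+mR=-100/233 → advance -1; mR−mL=-6964/3961 → turn -1·90°
n=4: pose=(-4,-5,W); sL=50/97, sR=25/41; mL=4475/7954, mR=-6525/7954; mL+mR=-25/97 → advance -1; mR−mL=-5500/3977 → turn -1·90°
n=5: pose=(-3,-5,N); sL=200/333, sR=200/153; mL=600/629, mR=-7100/5661; mL+mR=-100/333 → advance -1; mR−mL=-12500/5661 → turn -1·90°
n=6: pose=(-3,-6,E); sL=100/89, sR=4/5; mL=428/445, mR=-678/445; mL+mR=-50/89 → advance -1; mR−mL=-1106/445 → turn -1·90°

0 50/97 25/41 4475/7954 -6525/7954 -4 -5 W
1 200/333 200/153 600/629 -7100/5661 -3 -5 N
2 100/89 4/5 428/445 -678/445 -3 -6 E
3 200/233 8/17 2632/3961 -4332/3961 -4 -6 S
4 50/97 25/41 4475/7954 -6525/7954 -4 -5 W
5 200/333 200/153 600/629 -7100/5661 -3 -5 N
6 100/89 4/5 428/445 -678/445 -3 -6 E
final -4 -6 S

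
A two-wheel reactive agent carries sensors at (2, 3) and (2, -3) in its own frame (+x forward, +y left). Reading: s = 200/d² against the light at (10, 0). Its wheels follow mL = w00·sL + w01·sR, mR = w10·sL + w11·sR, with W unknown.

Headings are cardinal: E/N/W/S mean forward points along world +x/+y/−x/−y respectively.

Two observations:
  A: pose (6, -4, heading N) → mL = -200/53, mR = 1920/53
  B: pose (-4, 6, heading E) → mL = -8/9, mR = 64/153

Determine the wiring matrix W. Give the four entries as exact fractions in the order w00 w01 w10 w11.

obs A: pose=(6,-4,N) → sL=200/53, sR=40, mL=-200/53, mR=1920/53
obs B: pose=(-4,6,E) → sL=8/9, sR=200/153, mL=-8/9, mR=64/153
sensor matrix S = [[200/53, 40], [8/9, 200/153]]; det S = -248320/8109
solve [mL_A; mL_B] = S·[w00; w01] and [mR_A; mR_B] = S·[w10; w11]:
  w00 = -1, w01 = 0, w10 = -1, w11 = 1

-1 0 -1 1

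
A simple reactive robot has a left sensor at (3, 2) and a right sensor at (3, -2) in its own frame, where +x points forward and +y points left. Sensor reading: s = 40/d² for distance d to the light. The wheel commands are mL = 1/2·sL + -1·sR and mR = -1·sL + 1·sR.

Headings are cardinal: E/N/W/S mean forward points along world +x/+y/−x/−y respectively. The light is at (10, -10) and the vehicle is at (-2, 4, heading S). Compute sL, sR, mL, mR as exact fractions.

left sensor world pos  = (0, 1); dL² = 221
right sensor world pos = (-4, 1); dR² = 317
sL = 40/221 = 40/221
sR = 40/317 = 40/317
mL = 1/2·sL + -1·sR = -2500/70057
mR = -1·sL + 1·sR = -3840/70057

40/221 40/317 -2500/70057 -3840/70057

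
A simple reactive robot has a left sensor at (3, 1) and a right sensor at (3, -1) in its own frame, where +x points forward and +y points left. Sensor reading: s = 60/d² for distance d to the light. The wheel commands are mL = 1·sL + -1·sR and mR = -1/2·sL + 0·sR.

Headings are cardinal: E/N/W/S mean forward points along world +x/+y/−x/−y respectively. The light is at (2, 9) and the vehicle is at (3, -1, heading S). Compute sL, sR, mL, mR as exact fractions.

left sensor world pos  = (4, -4); dL² = 173
right sensor world pos = (2, -4); dR² = 169
sL = 60/173 = 60/173
sR = 60/169 = 60/169
mL = 1·sL + -1·sR = -240/29237
mR = -1/2·sL + 0·sR = -30/173

60/173 60/169 -240/29237 -30/173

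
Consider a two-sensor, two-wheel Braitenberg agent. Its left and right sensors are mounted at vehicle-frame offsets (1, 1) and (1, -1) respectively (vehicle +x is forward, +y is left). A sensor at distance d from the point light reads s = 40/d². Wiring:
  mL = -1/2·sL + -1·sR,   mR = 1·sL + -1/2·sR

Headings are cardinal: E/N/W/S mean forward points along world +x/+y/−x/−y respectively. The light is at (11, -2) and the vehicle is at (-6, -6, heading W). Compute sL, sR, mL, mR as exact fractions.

40/349 40/333 -20620/116217 6340/116217

left sensor world pos  = (-7, -7); dL² = 349
right sensor world pos = (-7, -5); dR² = 333
sL = 40/349 = 40/349
sR = 40/333 = 40/333
mL = -1/2·sL + -1·sR = -20620/116217
mR = 1·sL + -1/2·sR = 6340/116217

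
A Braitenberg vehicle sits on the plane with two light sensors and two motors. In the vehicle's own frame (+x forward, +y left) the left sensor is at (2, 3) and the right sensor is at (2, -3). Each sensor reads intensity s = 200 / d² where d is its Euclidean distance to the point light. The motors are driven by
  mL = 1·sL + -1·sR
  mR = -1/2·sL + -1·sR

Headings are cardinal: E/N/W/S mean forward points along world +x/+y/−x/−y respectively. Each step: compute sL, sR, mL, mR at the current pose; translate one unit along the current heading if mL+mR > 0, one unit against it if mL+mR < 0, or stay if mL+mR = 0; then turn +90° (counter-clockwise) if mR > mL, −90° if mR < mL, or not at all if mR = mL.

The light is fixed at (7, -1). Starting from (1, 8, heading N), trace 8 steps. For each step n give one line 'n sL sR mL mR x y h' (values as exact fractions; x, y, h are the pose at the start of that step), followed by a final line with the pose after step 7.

n=0: pose=(1,8,N); sL=100/101, sR=20/13; mL=-720/1313, mR=-2670/1313; mL+mR=-3390/1313 → advance -1; mR−mL=-150/101 → turn -1·90°
n=1: pose=(1,7,E); sL=200/137, sR=200/41; mL=-19200/5617, mR=-31500/5617; mL+mR=-50700/5617 → advance -1; mR−mL=-300/137 → turn -1·90°
n=2: pose=(0,7,S); sL=50/13, sR=25/17; mL=525/221, mR=-750/221; mL+mR=-225/221 → advance -1; mR−mL=-75/13 → turn -1·90°
n=3: pose=(0,8,W); sL=200/117, sR=8/9; mL=32/39, mR=-68/39; mL+mR=-12/13 → advance -1; mR−mL=-100/39 → turn -1·90°
n=4: pose=(1,8,N); sL=100/101, sR=20/13; mL=-720/1313, mR=-2670/1313; mL+mR=-3390/1313 → advance -1; mR−mL=-150/101 → turn -1·90°
n=5: pose=(1,7,E); sL=200/137, sR=200/41; mL=-19200/5617, mR=-31500/5617; mL+mR=-50700/5617 → advance -1; mR−mL=-300/137 → turn -1·90°
n=6: pose=(0,7,S); sL=50/13, sR=25/17; mL=525/221, mR=-750/221; mL+mR=-225/221 → advance -1; mR−mL=-75/13 → turn -1·90°
n=7: pose=(0,8,W); sL=200/117, sR=8/9; mL=32/39, mR=-68/39; mL+mR=-12/13 → advance -1; mR−mL=-100/39 → turn -1·90°

0 100/101 20/13 -720/1313 -2670/1313 1 8 N
1 200/137 200/41 -19200/5617 -31500/5617 1 7 E
2 50/13 25/17 525/221 -750/221 0 7 S
3 200/117 8/9 32/39 -68/39 0 8 W
4 100/101 20/13 -720/1313 -2670/1313 1 8 N
5 200/137 200/41 -19200/5617 -31500/5617 1 7 E
6 50/13 25/17 525/221 -750/221 0 7 S
7 200/117 8/9 32/39 -68/39 0 8 W
final 1 8 N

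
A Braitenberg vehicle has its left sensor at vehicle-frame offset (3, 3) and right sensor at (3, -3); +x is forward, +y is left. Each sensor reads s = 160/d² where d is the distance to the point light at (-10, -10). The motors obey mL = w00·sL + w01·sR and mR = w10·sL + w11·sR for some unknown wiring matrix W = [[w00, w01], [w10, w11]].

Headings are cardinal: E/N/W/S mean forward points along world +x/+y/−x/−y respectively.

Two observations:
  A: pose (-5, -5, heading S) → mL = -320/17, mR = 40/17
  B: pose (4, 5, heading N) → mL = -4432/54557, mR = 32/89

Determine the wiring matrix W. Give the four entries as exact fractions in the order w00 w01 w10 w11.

1/2 -1 1 0

obs A: pose=(-5,-5,S) → sL=40/17, sR=20, mL=-320/17, mR=40/17
obs B: pose=(4,5,N) → sL=32/89, sR=160/613, mL=-4432/54557, mR=32/89
sensor matrix S = [[40/17, 20], [32/89, 160/613]]; det S = -6099840/927469
solve [mL_A; mL_B] = S·[w00; w01] and [mR_A; mR_B] = S·[w10; w11]:
  w00 = 1/2, w01 = -1, w10 = 1, w11 = 0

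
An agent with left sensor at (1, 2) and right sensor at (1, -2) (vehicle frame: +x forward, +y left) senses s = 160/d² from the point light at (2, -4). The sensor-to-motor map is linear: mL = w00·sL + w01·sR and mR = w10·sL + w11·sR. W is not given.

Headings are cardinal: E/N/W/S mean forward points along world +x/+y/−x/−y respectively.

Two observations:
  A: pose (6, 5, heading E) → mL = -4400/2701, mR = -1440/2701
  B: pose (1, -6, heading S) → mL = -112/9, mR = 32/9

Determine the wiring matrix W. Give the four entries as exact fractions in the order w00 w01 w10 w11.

obs A: pose=(6,5,E) → sL=80/73, sR=80/37, mL=-4400/2701, mR=-1440/2701
obs B: pose=(1,-6,S) → sL=16, sR=80/9, mL=-112/9, mR=32/9
sensor matrix S = [[80/73, 80/37], [16, 80/9]]; det S = -604160/24309
solve [mL_A; mL_B] = S·[w00; w01] and [mR_A; mR_B] = S·[w10; w11]:
  w00 = -1/2, w01 = -1/2, w10 = 1/2, w11 = -1/2

-1/2 -1/2 1/2 -1/2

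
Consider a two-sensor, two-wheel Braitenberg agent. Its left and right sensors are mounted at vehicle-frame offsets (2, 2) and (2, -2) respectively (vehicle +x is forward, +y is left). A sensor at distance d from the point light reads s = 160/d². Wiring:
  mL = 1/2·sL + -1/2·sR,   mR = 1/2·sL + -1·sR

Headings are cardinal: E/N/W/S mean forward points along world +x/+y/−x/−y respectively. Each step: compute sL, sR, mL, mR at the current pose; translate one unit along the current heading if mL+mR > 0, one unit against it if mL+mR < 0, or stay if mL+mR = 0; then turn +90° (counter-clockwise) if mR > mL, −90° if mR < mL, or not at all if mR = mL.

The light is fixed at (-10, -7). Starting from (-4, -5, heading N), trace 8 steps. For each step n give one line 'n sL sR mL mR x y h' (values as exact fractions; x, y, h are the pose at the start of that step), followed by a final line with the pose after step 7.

n=0: pose=(-4,-5,N); sL=5, sR=2; mL=3/2, mR=1/2; mL+mR=2 → advance +1; mR−mL=-1 → turn -1·90°
n=1: pose=(-4,-4,E); sL=160/89, sR=32/13; mL=-384/1157, mR=-1808/1157; mL+mR=-2192/1157 → advance -1; mR−mL=-16/13 → turn -1·90°
n=2: pose=(-5,-4,S); sL=16/5, sR=16; mL=-32/5, mR=-72/5; mL+mR=-104/5 → advance -1; mR−mL=-8 → turn -1·90°
n=3: pose=(-5,-3,W); sL=160/13, sR=32/9; mL=512/117, mR=304/117; mL+mR=272/39 → advance +1; mR−mL=-16/9 → turn -1·90°
n=4: pose=(-6,-3,N); sL=4, sR=20/9; mL=8/9, mR=-2/9; mL+mR=2/3 → advance +1; mR−mL=-10/9 → turn -1·90°
n=5: pose=(-6,-2,E); sL=32/17, sR=32/9; mL=-128/153, mR=-400/153; mL+mR=-176/51 → advance -1; mR−mL=-16/9 → turn -1·90°
n=6: pose=(-7,-2,S); sL=80/17, sR=16; mL=-96/17, mR=-232/17; mL+mR=-328/17 → advance -1; mR−mL=-8 → turn -1·90°
n=7: pose=(-7,-1,W); sL=160/17, sR=32/13; mL=768/221, mR=496/221; mL+mR=1264/221 → advance +1; mR−mL=-16/13 → turn -1·90°

0 5 2 3/2 1/2 -4 -5 N
1 160/89 32/13 -384/1157 -1808/1157 -4 -4 E
2 16/5 16 -32/5 -72/5 -5 -4 S
3 160/13 32/9 512/117 304/117 -5 -3 W
4 4 20/9 8/9 -2/9 -6 -3 N
5 32/17 32/9 -128/153 -400/153 -6 -2 E
6 80/17 16 -96/17 -232/17 -7 -2 S
7 160/17 32/13 768/221 496/221 -7 -1 W
final -8 -1 N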